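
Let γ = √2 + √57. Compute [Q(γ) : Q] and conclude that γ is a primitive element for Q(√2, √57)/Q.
[Q(γ) : Q] = 4 (equivalently, Q(γ) = Q(√2, √57))

Obviously Q(γ) ⊆ Q(√2, √57), and [Q(√2, √57):Q] = 4 (since 2, 57 are distinct squarefree integers > 1 with 114 not a perfect square). To show equality we compute the minimal polynomial of γ. From γ = √2 + √57: γ^2 = 2 + 2√(114) + 57 = 59 + 2√(114), so γ^2 - 59 = 2√(114); squaring, (γ^2 - 59)^2 = 4·114, i.e. γ^4 - 118γ^2 + 3481 - 456 = 0, i.e. γ^4 - 118γ^2 + 3025 = 0. So γ is a root of x^4 - 118x^2 + 3025. This polynomial is irreducible over Q: it has no rational root (each ±√2 ± √57 is irrational), and any factorization into two quadratics over Q would force √(114) ∈ Q (pairing opposite roots) or √2, √57 ∈ Q (other pairings), all impossible. Hence [Q(γ):Q] = 4 = [Q(√2, √57):Q], so Q(γ) = Q(√2, √57).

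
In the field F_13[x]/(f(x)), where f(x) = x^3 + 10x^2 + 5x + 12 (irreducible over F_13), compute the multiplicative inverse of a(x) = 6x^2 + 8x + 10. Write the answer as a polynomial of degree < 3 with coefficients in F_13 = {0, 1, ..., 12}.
a(x)^(-1) ≡ 8x^2 + 7x + 5 (mod f(x))

Since f is irreducible over F_13, F_13[x]/(f) is a field and a(x) ≠ 0 has an inverse. Apply the extended Euclidean algorithm to f(x) and a(x) in F_13[x]: f(x) = (11x)·a(x) + (12x + 12);  a(x) = (7x + 11)·(12x + 12) + (8). The last nonzero remainder is the constant 8 = gcd(f, a) in F_13. Back-substituting through the division chain expresses 8 = s(x)·a(x) + t(x)·f(x) with s(x) ≡ 12x^2 + 4x + 1 (mod f), so (12x^2 + 4x + 1)·a(x) ≡ 8 (mod f). Multiplying by 8^(-1) ≡ 5 in F_13 gives a(x)^(-1) ≡ 5·(12x^2 + 4x + 1) ≡ 8x^2 + 7x + 5 (mod f). Check: (6x^2 + 8x + 10)·(8x^2 + 7x + 5) = 9x^4 + 2x^3 + 10x^2 + 6x + 11 ≡ 1 (mod x^3 + 10x^2 + 5x + 12).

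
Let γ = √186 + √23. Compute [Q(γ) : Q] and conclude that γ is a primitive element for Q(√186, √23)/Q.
[Q(γ) : Q] = 4 (equivalently, Q(γ) = Q(√186, √23))

Obviously Q(γ) ⊆ Q(√186, √23), and [Q(√186, √23):Q] = 4 (since 186, 23 are distinct squarefree integers > 1 with 4278 not a perfect square). To show equality we compute the minimal polynomial of γ. From γ = √186 + √23: γ^2 = 186 + 2√(4278) + 23 = 209 + 2√(4278), so γ^2 - 209 = 2√(4278); squaring, (γ^2 - 209)^2 = 4·4278, i.e. γ^4 - 418γ^2 + 43681 - 17112 = 0, i.e. γ^4 - 418γ^2 + 26569 = 0. So γ is a root of x^4 - 418x^2 + 26569. This polynomial is irreducible over Q: it has no rational root (each ±√186 ± √23 is irrational), and any factorization into two quadratics over Q would force √(4278) ∈ Q (pairing opposite roots) or √186, √23 ∈ Q (other pairings), all impossible. Hence [Q(γ):Q] = 4 = [Q(√186, √23):Q], so Q(γ) = Q(√186, √23).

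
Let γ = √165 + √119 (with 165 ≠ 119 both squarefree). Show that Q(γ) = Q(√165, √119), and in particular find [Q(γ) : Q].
[Q(γ) : Q] = 4 (equivalently, Q(γ) = Q(√165, √119))

Obviously Q(γ) ⊆ Q(√165, √119), and [Q(√165, √119):Q] = 4 (since 165, 119 are distinct squarefree integers > 1 with 19635 not a perfect square). To show equality we compute the minimal polynomial of γ. From γ = √165 + √119: γ^2 = 165 + 2√(19635) + 119 = 284 + 2√(19635), so γ^2 - 284 = 2√(19635); squaring, (γ^2 - 284)^2 = 4·19635, i.e. γ^4 - 568γ^2 + 80656 - 78540 = 0, i.e. γ^4 - 568γ^2 + 2116 = 0. So γ is a root of x^4 - 568x^2 + 2116. This polynomial is irreducible over Q: it has no rational root (each ±√165 ± √119 is irrational), and any factorization into two quadratics over Q would force √(19635) ∈ Q (pairing opposite roots) or √165, √119 ∈ Q (other pairings), all impossible. Hence [Q(γ):Q] = 4 = [Q(√165, √119):Q], so Q(γ) = Q(√165, √119).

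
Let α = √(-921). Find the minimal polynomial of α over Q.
m_α(x) = x^2 + 921

α satisfies α^2 + 921 = 0, so x^2 + 921 annihilates α. Since d = -921 is squarefree and ≠ 1, it is not a perfect square in Q, so x^2 + 921 has no rational root and is therefore irreducible over Q (a degree-2 polynomial over a field is irreducible iff it has no root). Hence m_α(x) = x^2 + 921.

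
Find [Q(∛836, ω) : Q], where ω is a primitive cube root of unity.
[Q(∛836, ω) : Q] = 6

[Q(∛836):Q] = 3 (min poly x^3 - 836, irreducible since 836 is not a perfect cube). [Q(ω):Q] = 2 (min poly x^2 + x + 1). Since Q(∛836) ⊂ R and ω ∉ R, we have ω ∉ Q(∛836), so x^2 + x + 1 remains irreducible over Q(∛836) and [Q(∛836, ω) : Q(∛836)] = 2. By the tower law, [Q(∛836, ω) : Q] = 3 · 2 = 6. (In fact Q(∛836, ω) is the splitting field of x^3 - 836 over Q.)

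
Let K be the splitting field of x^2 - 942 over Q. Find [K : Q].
[K : Q] = 2

f(x) = x^2 - 942 factors as (x - √942)(x + √942). The splitting field is K = Q(√942). Since 942 is squarefree and > 1, it is not a perfect square, so x^2 - 942 is irreducible over Q and [Q(√942) : Q] = 2. Hence [K : Q] = 2.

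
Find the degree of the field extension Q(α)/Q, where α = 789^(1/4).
[Q(α):Q] = 4

α is a root of x^4 - 789. By Eisenstein's criterion at the prime p = 3 (which divides the constant term 789 but p^2 = 9 does not, since 789 is squarefree), x^4 - 789 is irreducible over Q. Hence [Q(α):Q] = 4.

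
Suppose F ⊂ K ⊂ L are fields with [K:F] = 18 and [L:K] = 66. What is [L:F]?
[L:F] = 1188

The tower law says that for any tower of field extensions F ⊂ K ⊂ L with finite degrees, [L:F] = [L:K] · [K:F]. Here this gives [L:F] = 66 · 18 = 1188.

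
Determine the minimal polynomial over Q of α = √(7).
m_α(x) = x^2 - 7

α satisfies α^2 - 7 = 0, so x^2 - 7 annihilates α. Since d = 7 is squarefree and ≠ 1, it is not a perfect square in Q, so x^2 - 7 has no rational root and is therefore irreducible over Q (a degree-2 polynomial over a field is irreducible iff it has no root). Hence m_α(x) = x^2 - 7.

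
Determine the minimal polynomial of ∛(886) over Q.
m_α(x) = x^3 - 886

α satisfies α^3 = 886, so x^3 - 886 annihilates α. By the rational root test, a rational root p/q (in lowest terms) of x^3 - 886 would satisfy p^3 = 886 q^3, forcing q = 1 and p^3 = 886; but 886 is not a perfect cube, contradiction. A monic cubic over Q with no rational root is irreducible (any nontrivial factorization would include a linear factor). Hence x^3 - 886 is the minimal polynomial of α, and in particular [Q(α):Q] = 3.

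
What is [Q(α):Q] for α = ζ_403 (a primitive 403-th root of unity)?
[Q(α):Q] = 360

The minimal polynomial of ζ_403 over Q is the 403-th cyclotomic polynomial Φ_403(x), which is irreducible over Q and has degree φ(403) = 360. Hence [Q(α):Q] = φ(403) = 360.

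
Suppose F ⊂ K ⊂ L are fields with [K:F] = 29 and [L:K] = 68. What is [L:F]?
[L:F] = 1972

The tower law says that for any tower of field extensions F ⊂ K ⊂ L with finite degrees, [L:F] = [L:K] · [K:F]. Here this gives [L:F] = 68 · 29 = 1972.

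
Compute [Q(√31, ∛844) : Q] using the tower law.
[Q(√31, ∛844) : Q] = 6

Let L = Q(√31, ∛844). Since Q(√31) ⊂ L and [Q(√31):Q] = 2, the tower law gives 2 | [L:Q]. Likewise Q(∛844) ⊂ L with [Q(∛844):Q] = 3 (because 844 is not a perfect cube), so 3 | [L:Q]. As gcd(2,3) = 1, [L:Q] is divisible by 6. Conversely L is generated over Q by √31 and ∛844, so [L:Q] ≤ 2·3 = 6. Therefore [Q(√31, ∛844) : Q] = 6.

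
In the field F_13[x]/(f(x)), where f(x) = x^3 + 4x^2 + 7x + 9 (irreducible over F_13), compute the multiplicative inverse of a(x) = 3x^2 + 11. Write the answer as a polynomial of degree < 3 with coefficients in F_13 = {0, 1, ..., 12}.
a(x)^(-1) ≡ x^2 + 7x + 11 (mod f(x))

Since f is irreducible over F_13, F_13[x]/(f) is a field and a(x) ≠ 0 has an inverse. Apply the extended Euclidean algorithm to f(x) and a(x) in F_13[x]: f(x) = (9x + 10)·a(x) + (12x + 3);  a(x) = (10x + 4)·(12x + 3) + (12). The last nonzero remainder is the constant 12 = gcd(f, a) in F_13. Back-substituting through the division chain expresses 12 = s(x)·a(x) + t(x)·f(x) with s(x) ≡ 12x^2 + 6x + 2 (mod f), so (12x^2 + 6x + 2)·a(x) ≡ 12 (mod f). Multiplying by 12^(-1) ≡ 12 in F_13 gives a(x)^(-1) ≡ 12·(12x^2 + 6x + 2) ≡ x^2 + 7x + 11 (mod f). Check: (3x^2 + 11)·(x^2 + 7x + 11) = 3x^4 + 8x^3 + 5x^2 + 12x + 4 ≡ 1 (mod x^3 + 4x^2 + 7x + 9).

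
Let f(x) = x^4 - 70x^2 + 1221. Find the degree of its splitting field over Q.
[K : Q] = 4

Solving the quadratic in x^2: x^2 = (70 ± √(70^2 - 4·1221))/2 = (70 ± √16)/2 = (70 ± 4)/2, giving x^2 = 37 or x^2 = 33. So f(x) = (x^2 - 37)(x^2 - 33) and the roots of f are ±√37, ±√33. Hence the splitting field is K = Q(√37, √33). Since 37 and 33 are distinct squarefree integers > 1, their product 1221 is not a perfect square, so √33 ∉ Q(√37). By the tower law [K:Q] = [Q(√37,√33):Q(√37)] · [Q(√37):Q] = 2 · 2 = 4.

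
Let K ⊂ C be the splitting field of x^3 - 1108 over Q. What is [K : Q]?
[K : Q] = 6

The roots of x^3 - 1108 are ∛1108, ω∛1108, ω^2∛1108 where ω = e^(2πi/3) is a primitive cube root of unity, so K = Q(∛1108, ω). Now [Q(∛1108):Q] = 3 (since 1108 is not a perfect cube, x^3 - 1108 is irreducible) and [Q(ω):Q] = 2. Both 2 and 3 divide [K:Q], and [K:Q] ≤ 3·2 = 6, so [K:Q] = 6. (Equivalently: Q(∛1108) ⊂ R but ω ∉ R, so [K : Q(∛1108)] = 2.)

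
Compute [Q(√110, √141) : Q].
[Q(√110, √141) : Q] = 4

[Q(√110):Q] = 2 (min poly x^2 - 110, irreducible since 110 is squarefree > 1). For the top step, suppose √141 ∈ Q(√110), say √141 = c + d√110 with c, d ∈ Q. Squaring: 141 = c^2 + 110d^2 + 2cd√110. Since √110 ∉ Q this forces 2cd = 0. If d = 0 then √141 = c ∈ Q, contradicting 141 squarefree > 1. If c = 0 then 141 = 110d^2, so 110·141 = (110d)^2 is a perfect square in Q — but 110·141 = 15510 is not a perfect square (since 110 and 141 are distinct squarefree integers). Contradiction. Hence √141 ∉ Q(√110), so x^2 - 141 stays irreducible over Q(√110) and [Q(√110, √141) : Q(√110)] = 2. By the tower law, [Q(√110, √141) : Q] = 2 · 2 = 4.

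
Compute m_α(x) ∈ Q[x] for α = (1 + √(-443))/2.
m_α(x) = x^2 - x + 111

From 2α - 1 = √(-443), squaring gives (2α - 1)^2 = -443, i.e. 4α^2 - 4α + 1 = -443, so α^2 - α + (1 + 443)/4 = 0. Since -443 ≡ 1 (mod 4), (1 + 443)/4 = 111 ∈ Z. The polynomial x^2 - x + 111 has discriminant 1 - 4·(111) = -443, which is not a perfect square in Q (d = -443 is squarefree and ≠ 1), so x^2 - x + 111 is irreducible over Q. It is the minimal polynomial of α.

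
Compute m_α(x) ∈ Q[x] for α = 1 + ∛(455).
m_α(x) = x^3 - 3x^2 + 3x - 456

Set β = α - 1 = ∛(455), so β^3 = 455. Then (α - 1)^3 - 455 = 0, i.e. α is a root of g(x) = (x - 1)^3 - 455 = x^3 - 3x^2 + 3x - 456. Since g(x) = h(x - 1) where h(x) = x^3 - 455, and h is irreducible over Q (because 455 is not a perfect cube, so h has no rational root, and a monic cubic with no rational root is irreducible), g is also irreducible (irreducibility is preserved under the substitution x → x - 1). Hence m_α(x) = x^3 - 3x^2 + 3x - 456.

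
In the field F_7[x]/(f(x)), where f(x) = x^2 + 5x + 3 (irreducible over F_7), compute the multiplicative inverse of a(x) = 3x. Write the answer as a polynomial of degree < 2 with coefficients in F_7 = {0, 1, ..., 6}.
a(x)^(-1) ≡ 3x + 1 (mod f(x))

Since f is irreducible over F_7, F_7[x]/(f) is a field and a(x) ≠ 0 has an inverse. Apply the extended Euclidean algorithm to f(x) and a(x) in F_7[x]: f(x) = (5x + 4)·a(x) + (3). The last nonzero remainder is the constant 3 = gcd(f, a) in F_7. Back-substituting through the division chain expresses 3 = s(x)·a(x) + t(x)·f(x) with s(x) ≡ 2x + 3 (mod f), so (2x + 3)·a(x) ≡ 3 (mod f). Multiplying by 3^(-1) ≡ 5 in F_7 gives a(x)^(-1) ≡ 5·(2x + 3) ≡ 3x + 1 (mod f). Check: (3x)·(3x + 1) = 2x^2 + 3x ≡ 1 (mod x^2 + 5x + 3).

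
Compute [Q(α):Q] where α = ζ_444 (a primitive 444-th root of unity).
[Q(α):Q] = 144

The minimal polynomial of ζ_444 over Q is the 444-th cyclotomic polynomial Φ_444(x), which is irreducible over Q and has degree φ(444) = 144. Hence [Q(α):Q] = φ(444) = 144.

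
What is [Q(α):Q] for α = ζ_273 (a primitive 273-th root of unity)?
[Q(α):Q] = 144

The minimal polynomial of ζ_273 over Q is the 273-th cyclotomic polynomial Φ_273(x), which is irreducible over Q and has degree φ(273) = 144. Hence [Q(α):Q] = φ(273) = 144.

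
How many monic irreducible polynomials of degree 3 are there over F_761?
There are 146903440 monic irreducible polynomials of degree 3 over F_761

Each element of F_{761^3} that lies in no proper subfield is a root of exactly one monic irreducible of degree 3 over F_761, and each such polynomial has 3 distinct roots in F_{761^3}. By Möbius inversion the count is N_761(3) = (1/3) Σ_{d|3} μ(3/d) · 761^d = (1/3)(μ(3)·761^1 + μ(1)·761^3) = 440710320/3 = 146903440.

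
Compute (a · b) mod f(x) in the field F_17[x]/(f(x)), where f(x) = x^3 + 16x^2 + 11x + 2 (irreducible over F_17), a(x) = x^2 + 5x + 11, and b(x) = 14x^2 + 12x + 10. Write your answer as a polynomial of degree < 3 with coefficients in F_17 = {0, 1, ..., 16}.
a · b ≡ 13x^2 + 16x + 3 (mod f(x))

Multiply in F_17[x]: a(x)·b(x) = (x^2 + 5x + 11)·(14x^2 + 12x + 10) = 14x^4 + 14x^3 + 3x^2 + 12x + 8. This has degree ≥ 3, so divide by f(x) over F_17: 14x^4 + 14x^3 + 3x^2 + 12x + 8 = (14x + 11)·(x^3 + 16x^2 + 11x + 2) + (13x^2 + 16x + 3). Hence a·b ≡ 13x^2 + 16x + 3 (mod f). (F_17[x]/(f) is a field with 17^3 = 4913 elements since f is irreducible of degree 3.)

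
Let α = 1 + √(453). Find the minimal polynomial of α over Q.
m_α(x) = x^2 - 2x - 452

From α - 1 = √(453), squaring gives (α - 1)^2 = 453, i.e. α^2 - 2α + 1 = 453, so α^2 - 2α - 452 = 0. The discriminant of x^2 - 2x - 452 is (-2)^2 - 4·(-452) = 4 + 1808 = 1812, and 4·(453) is not a perfect square in Q since 453 is squarefree and ≠ 1. Hence x^2 - 2x - 452 is irreducible over Q and is the minimal polynomial of α.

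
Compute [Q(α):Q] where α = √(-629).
[Q(α):Q] = 2

[Q(α):Q] equals the degree of the minimal polynomial of α. Here α^2 = -629 and x^2 + 629 is irreducible (d = -629 is squarefree, ≠ 1, hence not a square), so deg(m_α) = 2. Thus [Q(α):Q] = 2.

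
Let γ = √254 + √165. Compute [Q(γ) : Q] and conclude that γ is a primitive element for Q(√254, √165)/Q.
[Q(γ) : Q] = 4 (equivalently, Q(γ) = Q(√254, √165))

Obviously Q(γ) ⊆ Q(√254, √165), and [Q(√254, √165):Q] = 4 (since 254, 165 are distinct squarefree integers > 1 with 41910 not a perfect square). To show equality we compute the minimal polynomial of γ. From γ = √254 + √165: γ^2 = 254 + 2√(41910) + 165 = 419 + 2√(41910), so γ^2 - 419 = 2√(41910); squaring, (γ^2 - 419)^2 = 4·41910, i.e. γ^4 - 838γ^2 + 175561 - 167640 = 0, i.e. γ^4 - 838γ^2 + 7921 = 0. So γ is a root of x^4 - 838x^2 + 7921. This polynomial is irreducible over Q: it has no rational root (each ±√254 ± √165 is irrational), and any factorization into two quadratics over Q would force √(41910) ∈ Q (pairing opposite roots) or √254, √165 ∈ Q (other pairings), all impossible. Hence [Q(γ):Q] = 4 = [Q(√254, √165):Q], so Q(γ) = Q(√254, √165).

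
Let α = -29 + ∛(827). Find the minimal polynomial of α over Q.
m_α(x) = x^3 + 87x^2 + 2523x + 23562

Set β = α + 29 = ∛(827), so β^3 = 827. Then (α + 29)^3 - 827 = 0, i.e. α is a root of g(x) = (x + 29)^3 - 827 = x^3 + 87x^2 + 2523x + 23562. Since g(x) = h(x + 29) where h(x) = x^3 - 827, and h is irreducible over Q (because 827 is not a perfect cube, so h has no rational root, and a monic cubic with no rational root is irreducible), g is also irreducible (irreducibility is preserved under the substitution x → x + 29). Hence m_α(x) = x^3 + 87x^2 + 2523x + 23562.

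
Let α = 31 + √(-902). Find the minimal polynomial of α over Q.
m_α(x) = x^2 - 62x + 1863

From α - 31 = √(-902), squaring gives (α - 31)^2 = -902, i.e. α^2 - 62α + 961 = -902, so α^2 - 62α + 1863 = 0. The discriminant of x^2 - 62x + 1863 is (-62)^2 - 4·(1863) = 3844 - 7452 = -3608, and 4·(-902) is not a perfect square in Q since -902 is squarefree and ≠ 1. Hence x^2 - 62x + 1863 is irreducible over Q and is the minimal polynomial of α.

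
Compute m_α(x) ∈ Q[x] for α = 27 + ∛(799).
m_α(x) = x^3 - 81x^2 + 2187x - 20482

Set β = α - 27 = ∛(799), so β^3 = 799. Then (α - 27)^3 - 799 = 0, i.e. α is a root of g(x) = (x - 27)^3 - 799 = x^3 - 81x^2 + 2187x - 20482. Since g(x) = h(x - 27) where h(x) = x^3 - 799, and h is irreducible over Q (because 799 is not a perfect cube, so h has no rational root, and a monic cubic with no rational root is irreducible), g is also irreducible (irreducibility is preserved under the substitution x → x - 27). Hence m_α(x) = x^3 - 81x^2 + 2187x - 20482.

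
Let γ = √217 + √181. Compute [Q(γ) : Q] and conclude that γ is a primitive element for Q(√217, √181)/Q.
[Q(γ) : Q] = 4 (equivalently, Q(γ) = Q(√217, √181))

Obviously Q(γ) ⊆ Q(√217, √181), and [Q(√217, √181):Q] = 4 (since 217, 181 are distinct squarefree integers > 1 with 39277 not a perfect square). To show equality we compute the minimal polynomial of γ. From γ = √217 + √181: γ^2 = 217 + 2√(39277) + 181 = 398 + 2√(39277), so γ^2 - 398 = 2√(39277); squaring, (γ^2 - 398)^2 = 4·39277, i.e. γ^4 - 796γ^2 + 158404 - 157108 = 0, i.e. γ^4 - 796γ^2 + 1296 = 0. So γ is a root of x^4 - 796x^2 + 1296. This polynomial is irreducible over Q: it has no rational root (each ±√217 ± √181 is irrational), and any factorization into two quadratics over Q would force √(39277) ∈ Q (pairing opposite roots) or √217, √181 ∈ Q (other pairings), all impossible. Hence [Q(γ):Q] = 4 = [Q(√217, √181):Q], so Q(γ) = Q(√217, √181).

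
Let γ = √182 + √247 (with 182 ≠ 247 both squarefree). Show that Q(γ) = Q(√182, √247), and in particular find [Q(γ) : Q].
[Q(γ) : Q] = 4 (equivalently, Q(γ) = Q(√182, √247))

Obviously Q(γ) ⊆ Q(√182, √247), and [Q(√182, √247):Q] = 4 (since 182, 247 are distinct squarefree integers > 1 with 44954 not a perfect square). To show equality we compute the minimal polynomial of γ. From γ = √182 + √247: γ^2 = 182 + 2√(44954) + 247 = 429 + 2√(44954), so γ^2 - 429 = 2√(44954); squaring, (γ^2 - 429)^2 = 4·44954, i.e. γ^4 - 858γ^2 + 184041 - 179816 = 0, i.e. γ^4 - 858γ^2 + 4225 = 0. So γ is a root of x^4 - 858x^2 + 4225. This polynomial is irreducible over Q: it has no rational root (each ±√182 ± √247 is irrational), and any factorization into two quadratics over Q would force √(44954) ∈ Q (pairing opposite roots) or √182, √247 ∈ Q (other pairings), all impossible. Hence [Q(γ):Q] = 4 = [Q(√182, √247):Q], so Q(γ) = Q(√182, √247).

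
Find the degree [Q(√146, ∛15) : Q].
[Q(√146, ∛15) : Q] = 6

Let L = Q(√146, ∛15). Since Q(√146) ⊂ L and [Q(√146):Q] = 2, the tower law gives 2 | [L:Q]. Likewise Q(∛15) ⊂ L with [Q(∛15):Q] = 3 (because 15 is not a perfect cube), so 3 | [L:Q]. As gcd(2,3) = 1, [L:Q] is divisible by 6. Conversely L is generated over Q by √146 and ∛15, so [L:Q] ≤ 2·3 = 6. Therefore [Q(√146, ∛15) : Q] = 6.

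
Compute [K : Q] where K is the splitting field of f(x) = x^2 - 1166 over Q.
[K : Q] = 2

f(x) = x^2 - 1166 factors as (x - √1166)(x + √1166). The splitting field is K = Q(√1166). Since 1166 is squarefree and > 1, it is not a perfect square, so x^2 - 1166 is irreducible over Q and [Q(√1166) : Q] = 2. Hence [K : Q] = 2.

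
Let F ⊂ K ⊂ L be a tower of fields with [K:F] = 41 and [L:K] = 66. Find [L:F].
[L:F] = 2706

The tower law says that for any tower of field extensions F ⊂ K ⊂ L with finite degrees, [L:F] = [L:K] · [K:F]. Here this gives [L:F] = 66 · 41 = 2706.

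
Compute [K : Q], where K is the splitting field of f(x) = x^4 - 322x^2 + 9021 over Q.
[K : Q] = 4

Solving the quadratic in x^2: x^2 = (322 ± √(322^2 - 4·9021))/2 = (322 ± √67600)/2 = (322 ± 260)/2, giving x^2 = 31 or x^2 = 291. So f(x) = (x^2 - 31)(x^2 - 291) and the roots of f are ±√31, ±√291. Hence the splitting field is K = Q(√31, √291). Since 31 and 291 are distinct squarefree integers > 1, their product 9021 is not a perfect square, so √291 ∉ Q(√31). By the tower law [K:Q] = [Q(√31,√291):Q(√31)] · [Q(√31):Q] = 2 · 2 = 4.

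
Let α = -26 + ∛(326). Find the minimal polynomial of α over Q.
m_α(x) = x^3 + 78x^2 + 2028x + 17250

Set β = α + 26 = ∛(326), so β^3 = 326. Then (α + 26)^3 - 326 = 0, i.e. α is a root of g(x) = (x + 26)^3 - 326 = x^3 + 78x^2 + 2028x + 17250. Since g(x) = h(x + 26) where h(x) = x^3 - 326, and h is irreducible over Q (because 326 is not a perfect cube, so h has no rational root, and a monic cubic with no rational root is irreducible), g is also irreducible (irreducibility is preserved under the substitution x → x + 26). Hence m_α(x) = x^3 + 78x^2 + 2028x + 17250.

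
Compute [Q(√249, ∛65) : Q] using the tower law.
[Q(√249, ∛65) : Q] = 6

Let L = Q(√249, ∛65). Since Q(√249) ⊂ L and [Q(√249):Q] = 2, the tower law gives 2 | [L:Q]. Likewise Q(∛65) ⊂ L with [Q(∛65):Q] = 3 (because 65 is not a perfect cube), so 3 | [L:Q]. As gcd(2,3) = 1, [L:Q] is divisible by 6. Conversely L is generated over Q by √249 and ∛65, so [L:Q] ≤ 2·3 = 6. Therefore [Q(√249, ∛65) : Q] = 6.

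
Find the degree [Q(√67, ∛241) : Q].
[Q(√67, ∛241) : Q] = 6

Let L = Q(√67, ∛241). Since Q(√67) ⊂ L and [Q(√67):Q] = 2, the tower law gives 2 | [L:Q]. Likewise Q(∛241) ⊂ L with [Q(∛241):Q] = 3 (because 241 is not a perfect cube), so 3 | [L:Q]. As gcd(2,3) = 1, [L:Q] is divisible by 6. Conversely L is generated over Q by √67 and ∛241, so [L:Q] ≤ 2·3 = 6. Therefore [Q(√67, ∛241) : Q] = 6.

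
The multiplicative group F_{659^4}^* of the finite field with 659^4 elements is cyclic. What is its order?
|F_{659^4}^*| = 188599986960

F_{659^4} has 659^4 = 188599986961 elements; its multiplicative group consists of all nonzero elements, so |F_{659^4}^*| = 188599986961 - 1 = 188599986960. (It is cyclic since any finite subgroup of the multiplicative group of a field is cyclic.)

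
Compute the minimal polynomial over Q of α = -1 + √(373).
m_α(x) = x^2 + 2x - 372

From α + 1 = √(373), squaring gives (α + 1)^2 = 373, i.e. α^2 + 2α + 1 = 373, so α^2 + 2α - 372 = 0. The discriminant of x^2 + 2x - 372 is (2)^2 - 4·(-372) = 4 + 1488 = 1492, and 4·(373) is not a perfect square in Q since 373 is squarefree and ≠ 1. Hence x^2 + 2x - 372 is irreducible over Q and is the minimal polynomial of α.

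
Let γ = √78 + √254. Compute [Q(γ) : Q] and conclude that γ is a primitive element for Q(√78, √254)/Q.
[Q(γ) : Q] = 4 (equivalently, Q(γ) = Q(√78, √254))

Obviously Q(γ) ⊆ Q(√78, √254), and [Q(√78, √254):Q] = 4 (since 78, 254 are distinct squarefree integers > 1 with 19812 not a perfect square). To show equality we compute the minimal polynomial of γ. From γ = √78 + √254: γ^2 = 78 + 2√(19812) + 254 = 332 + 2√(19812), so γ^2 - 332 = 2√(19812); squaring, (γ^2 - 332)^2 = 4·19812, i.e. γ^4 - 664γ^2 + 110224 - 79248 = 0, i.e. γ^4 - 664γ^2 + 30976 = 0. So γ is a root of x^4 - 664x^2 + 30976. This polynomial is irreducible over Q: it has no rational root (each ±√78 ± √254 is irrational), and any factorization into two quadratics over Q would force √(19812) ∈ Q (pairing opposite roots) or √78, √254 ∈ Q (other pairings), all impossible. Hence [Q(γ):Q] = 4 = [Q(√78, √254):Q], so Q(γ) = Q(√78, √254).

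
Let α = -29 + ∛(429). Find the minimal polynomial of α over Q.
m_α(x) = x^3 + 87x^2 + 2523x + 23960

Set β = α + 29 = ∛(429), so β^3 = 429. Then (α + 29)^3 - 429 = 0, i.e. α is a root of g(x) = (x + 29)^3 - 429 = x^3 + 87x^2 + 2523x + 23960. Since g(x) = h(x + 29) where h(x) = x^3 - 429, and h is irreducible over Q (because 429 is not a perfect cube, so h has no rational root, and a monic cubic with no rational root is irreducible), g is also irreducible (irreducibility is preserved under the substitution x → x + 29). Hence m_α(x) = x^3 + 87x^2 + 2523x + 23960.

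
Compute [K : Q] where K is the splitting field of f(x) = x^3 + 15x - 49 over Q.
[K : Q] = 6

By the rational root test, any rational root of the monic integer polynomial f(x) = x^3 + 15x - 49 must be an integer dividing the constant term -49, i.e. one of ±{1, 7, 49}. Evaluating: f(1) = -33, f(-1) = -65, f(7) = 399, f(-7) = -497, f(49) = 118335, f(-49) = -118433; none is 0, so f has no rational root and is therefore irreducible over Q (a cubic with no linear factor over a field is irreducible). For an irreducible cubic, the Galois group is A_3 or S_3 according as the discriminant disc(f) = -4a^3 - 27b^2 = -4·(15)^3 - 27·(-49)^2 = -78327 is or is not a square in Q. Here disc(f) = -78327 is not a perfect square in Q, so the Galois group of f over Q is not contained in A_3 and must be all of S_3. The splitting field has degree |S_3| = 6 over Q, so [K : Q] = 6.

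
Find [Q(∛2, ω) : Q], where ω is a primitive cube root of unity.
[Q(∛2, ω) : Q] = 6

[Q(∛2):Q] = 3 (min poly x^3 - 2, irreducible since 2 is not a perfect cube). [Q(ω):Q] = 2 (min poly x^2 + x + 1). Since Q(∛2) ⊂ R and ω ∉ R, we have ω ∉ Q(∛2), so x^2 + x + 1 remains irreducible over Q(∛2) and [Q(∛2, ω) : Q(∛2)] = 2. By the tower law, [Q(∛2, ω) : Q] = 3 · 2 = 6. (In fact Q(∛2, ω) is the splitting field of x^3 - 2 over Q.)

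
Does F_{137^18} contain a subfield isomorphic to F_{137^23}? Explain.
No: F_{137^23} is not a subfield of F_{137^18}

F_{p^m} embeds in F_{p^n} iff m | n. Here 23 ∤ 18 (since 18 = 0·23 + 18 with remainder 18 ≠ 0), so F_{137^23} is not a subfield of F_{137^18}. Equivalently: if it were, the tower law would give 23 = [F_{137^23}:F_137] dividing [F_{137^18}:F_137] = 18, contradiction.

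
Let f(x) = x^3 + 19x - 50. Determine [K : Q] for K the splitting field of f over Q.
[K : Q] = 6

By the rational root test, any rational root of the monic integer polynomial f(x) = x^3 + 19x - 50 must be an integer dividing the constant term -50, i.e. one of ±{1, 2, 5, 10, 25, 50}. Evaluating: f(1) = -30, f(-1) = -70, f(2) = -4, f(-2) = -96, f(5) = 170, f(-5) = -270, f(10) = 1140, f(-10) = -1240, f(25) = 16050, f(-25) = -16150, f(50) = 125900, f(-50) = -126000; none is 0, so f has no rational root and is therefore irreducible over Q (a cubic with no linear factor over a field is irreducible). For an irreducible cubic, the Galois group is A_3 or S_3 according as the discriminant disc(f) = -4a^3 - 27b^2 = -4·(19)^3 - 27·(-50)^2 = -94936 is or is not a square in Q. Here disc(f) = -94936 is not a perfect square in Q, so the Galois group of f over Q is not contained in A_3 and must be all of S_3. The splitting field has degree |S_3| = 6 over Q, so [K : Q] = 6.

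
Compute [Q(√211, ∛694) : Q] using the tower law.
[Q(√211, ∛694) : Q] = 6

Let L = Q(√211, ∛694). Since Q(√211) ⊂ L and [Q(√211):Q] = 2, the tower law gives 2 | [L:Q]. Likewise Q(∛694) ⊂ L with [Q(∛694):Q] = 3 (because 694 is not a perfect cube), so 3 | [L:Q]. As gcd(2,3) = 1, [L:Q] is divisible by 6. Conversely L is generated over Q by √211 and ∛694, so [L:Q] ≤ 2·3 = 6. Therefore [Q(√211, ∛694) : Q] = 6.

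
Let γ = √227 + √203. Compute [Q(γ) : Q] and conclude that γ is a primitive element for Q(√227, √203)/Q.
[Q(γ) : Q] = 4 (equivalently, Q(γ) = Q(√227, √203))

Obviously Q(γ) ⊆ Q(√227, √203), and [Q(√227, √203):Q] = 4 (since 227, 203 are distinct squarefree integers > 1 with 46081 not a perfect square). To show equality we compute the minimal polynomial of γ. From γ = √227 + √203: γ^2 = 227 + 2√(46081) + 203 = 430 + 2√(46081), so γ^2 - 430 = 2√(46081); squaring, (γ^2 - 430)^2 = 4·46081, i.e. γ^4 - 860γ^2 + 184900 - 184324 = 0, i.e. γ^4 - 860γ^2 + 576 = 0. So γ is a root of x^4 - 860x^2 + 576. This polynomial is irreducible over Q: it has no rational root (each ±√227 ± √203 is irrational), and any factorization into two quadratics over Q would force √(46081) ∈ Q (pairing opposite roots) or √227, √203 ∈ Q (other pairings), all impossible. Hence [Q(γ):Q] = 4 = [Q(√227, √203):Q], so Q(γ) = Q(√227, √203).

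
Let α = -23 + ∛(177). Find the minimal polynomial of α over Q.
m_α(x) = x^3 + 69x^2 + 1587x + 11990

Set β = α + 23 = ∛(177), so β^3 = 177. Then (α + 23)^3 - 177 = 0, i.e. α is a root of g(x) = (x + 23)^3 - 177 = x^3 + 69x^2 + 1587x + 11990. Since g(x) = h(x + 23) where h(x) = x^3 - 177, and h is irreducible over Q (because 177 is not a perfect cube, so h has no rational root, and a monic cubic with no rational root is irreducible), g is also irreducible (irreducibility is preserved under the substitution x → x + 23). Hence m_α(x) = x^3 + 69x^2 + 1587x + 11990.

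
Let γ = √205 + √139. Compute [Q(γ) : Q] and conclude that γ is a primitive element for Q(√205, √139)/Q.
[Q(γ) : Q] = 4 (equivalently, Q(γ) = Q(√205, √139))

Obviously Q(γ) ⊆ Q(√205, √139), and [Q(√205, √139):Q] = 4 (since 205, 139 are distinct squarefree integers > 1 with 28495 not a perfect square). To show equality we compute the minimal polynomial of γ. From γ = √205 + √139: γ^2 = 205 + 2√(28495) + 139 = 344 + 2√(28495), so γ^2 - 344 = 2√(28495); squaring, (γ^2 - 344)^2 = 4·28495, i.e. γ^4 - 688γ^2 + 118336 - 113980 = 0, i.e. γ^4 - 688γ^2 + 4356 = 0. So γ is a root of x^4 - 688x^2 + 4356. This polynomial is irreducible over Q: it has no rational root (each ±√205 ± √139 is irrational), and any factorization into two quadratics over Q would force √(28495) ∈ Q (pairing opposite roots) or √205, √139 ∈ Q (other pairings), all impossible. Hence [Q(γ):Q] = 4 = [Q(√205, √139):Q], so Q(γ) = Q(√205, √139).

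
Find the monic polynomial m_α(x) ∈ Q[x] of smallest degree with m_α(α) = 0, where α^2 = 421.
m_α(x) = x^2 - 421

α satisfies α^2 - 421 = 0, so x^2 - 421 annihilates α. Since d = 421 is squarefree and ≠ 1, it is not a perfect square in Q, so x^2 - 421 has no rational root and is therefore irreducible over Q (a degree-2 polynomial over a field is irreducible iff it has no root). Hence m_α(x) = x^2 - 421.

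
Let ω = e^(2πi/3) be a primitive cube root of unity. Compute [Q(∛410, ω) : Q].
[Q(∛410, ω) : Q] = 6

[Q(∛410):Q] = 3 (min poly x^3 - 410, irreducible since 410 is not a perfect cube). [Q(ω):Q] = 2 (min poly x^2 + x + 1). Since Q(∛410) ⊂ R and ω ∉ R, we have ω ∉ Q(∛410), so x^2 + x + 1 remains irreducible over Q(∛410) and [Q(∛410, ω) : Q(∛410)] = 2. By the tower law, [Q(∛410, ω) : Q] = 3 · 2 = 6. (In fact Q(∛410, ω) is the splitting field of x^3 - 410 over Q.)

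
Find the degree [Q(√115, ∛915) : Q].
[Q(√115, ∛915) : Q] = 6

Let L = Q(√115, ∛915). Since Q(√115) ⊂ L and [Q(√115):Q] = 2, the tower law gives 2 | [L:Q]. Likewise Q(∛915) ⊂ L with [Q(∛915):Q] = 3 (because 915 is not a perfect cube), so 3 | [L:Q]. As gcd(2,3) = 1, [L:Q] is divisible by 6. Conversely L is generated over Q by √115 and ∛915, so [L:Q] ≤ 2·3 = 6. Therefore [Q(√115, ∛915) : Q] = 6.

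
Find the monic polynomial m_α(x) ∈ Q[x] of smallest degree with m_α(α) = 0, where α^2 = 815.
m_α(x) = x^2 - 815

α satisfies α^2 - 815 = 0, so x^2 - 815 annihilates α. Since d = 815 is squarefree and ≠ 1, it is not a perfect square in Q, so x^2 - 815 has no rational root and is therefore irreducible over Q (a degree-2 polynomial over a field is irreducible iff it has no root). Hence m_α(x) = x^2 - 815.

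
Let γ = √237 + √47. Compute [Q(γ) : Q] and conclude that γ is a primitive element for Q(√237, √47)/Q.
[Q(γ) : Q] = 4 (equivalently, Q(γ) = Q(√237, √47))

Obviously Q(γ) ⊆ Q(√237, √47), and [Q(√237, √47):Q] = 4 (since 237, 47 are distinct squarefree integers > 1 with 11139 not a perfect square). To show equality we compute the minimal polynomial of γ. From γ = √237 + √47: γ^2 = 237 + 2√(11139) + 47 = 284 + 2√(11139), so γ^2 - 284 = 2√(11139); squaring, (γ^2 - 284)^2 = 4·11139, i.e. γ^4 - 568γ^2 + 80656 - 44556 = 0, i.e. γ^4 - 568γ^2 + 36100 = 0. So γ is a root of x^4 - 568x^2 + 36100. This polynomial is irreducible over Q: it has no rational root (each ±√237 ± √47 is irrational), and any factorization into two quadratics over Q would force √(11139) ∈ Q (pairing opposite roots) or √237, √47 ∈ Q (other pairings), all impossible. Hence [Q(γ):Q] = 4 = [Q(√237, √47):Q], so Q(γ) = Q(√237, √47).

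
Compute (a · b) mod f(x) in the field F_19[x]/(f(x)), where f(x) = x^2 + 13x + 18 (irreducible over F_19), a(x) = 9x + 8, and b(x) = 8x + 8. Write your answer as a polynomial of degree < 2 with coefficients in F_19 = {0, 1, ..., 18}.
a · b ≡ 17x + 3 (mod f(x))

Multiply in F_19[x]: a(x)·b(x) = (9x + 8)·(8x + 8) = 15x^2 + 3x + 7. This has degree ≥ 2, so divide by f(x) over F_19: 15x^2 + 3x + 7 = (15)·(x^2 + 13x + 18) + (17x + 3). Hence a·b ≡ 17x + 3 (mod f). (F_19[x]/(f) is a field with 19^2 = 361 elements since f is irreducible of degree 2.)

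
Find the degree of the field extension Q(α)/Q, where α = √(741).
[Q(α):Q] = 2

[Q(α):Q] equals the degree of the minimal polynomial of α. Here α^2 = 741 and x^2 - 741 is irreducible (d = 741 is squarefree, ≠ 1, hence not a square), so deg(m_α) = 2. Thus [Q(α):Q] = 2.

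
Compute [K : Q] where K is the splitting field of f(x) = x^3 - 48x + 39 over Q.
[K : Q] = 6

By the rational root test, any rational root of the monic integer polynomial f(x) = x^3 - 48x + 39 must be an integer dividing the constant term 39, i.e. one of ±{1, 3, 13, 39}. Evaluating: f(1) = -8, f(-1) = 86, f(3) = -78, f(-3) = 156, f(13) = 1612, f(-13) = -1534, f(39) = 57486, f(-39) = -57408; none is 0, so f has no rational root and is therefore irreducible over Q (a cubic with no linear factor over a field is irreducible). For an irreducible cubic, the Galois group is A_3 or S_3 according as the discriminant disc(f) = -4a^3 - 27b^2 = -4·(-48)^3 - 27·(39)^2 = 401301 is or is not a square in Q. Here disc(f) = 401301 is not a perfect square in Q, so the Galois group of f over Q is not contained in A_3 and must be all of S_3. The splitting field has degree |S_3| = 6 over Q, so [K : Q] = 6.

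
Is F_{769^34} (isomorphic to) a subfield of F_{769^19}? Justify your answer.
No: F_{769^34} is not a subfield of F_{769^19}

F_{p^m} embeds in F_{p^n} iff m | n. Here 34 ∤ 19 (since 19 = 0·34 + 19 with remainder 19 ≠ 0), so F_{769^34} is not a subfield of F_{769^19}. Equivalently: if it were, the tower law would give 34 = [F_{769^34}:F_769] dividing [F_{769^19}:F_769] = 19, contradiction.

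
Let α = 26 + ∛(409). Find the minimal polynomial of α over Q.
m_α(x) = x^3 - 78x^2 + 2028x - 17985

Set β = α - 26 = ∛(409), so β^3 = 409. Then (α - 26)^3 - 409 = 0, i.e. α is a root of g(x) = (x - 26)^3 - 409 = x^3 - 78x^2 + 2028x - 17985. Since g(x) = h(x - 26) where h(x) = x^3 - 409, and h is irreducible over Q (because 409 is not a perfect cube, so h has no rational root, and a monic cubic with no rational root is irreducible), g is also irreducible (irreducibility is preserved under the substitution x → x - 26). Hence m_α(x) = x^3 - 78x^2 + 2028x - 17985.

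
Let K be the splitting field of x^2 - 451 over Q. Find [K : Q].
[K : Q] = 2

f(x) = x^2 - 451 factors as (x - √451)(x + √451). The splitting field is K = Q(√451). Since 451 is squarefree and > 1, it is not a perfect square, so x^2 - 451 is irreducible over Q and [Q(√451) : Q] = 2. Hence [K : Q] = 2.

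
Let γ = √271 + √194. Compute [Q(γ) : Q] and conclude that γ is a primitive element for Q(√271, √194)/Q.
[Q(γ) : Q] = 4 (equivalently, Q(γ) = Q(√271, √194))

Obviously Q(γ) ⊆ Q(√271, √194), and [Q(√271, √194):Q] = 4 (since 271, 194 are distinct squarefree integers > 1 with 52574 not a perfect square). To show equality we compute the minimal polynomial of γ. From γ = √271 + √194: γ^2 = 271 + 2√(52574) + 194 = 465 + 2√(52574), so γ^2 - 465 = 2√(52574); squaring, (γ^2 - 465)^2 = 4·52574, i.e. γ^4 - 930γ^2 + 216225 - 210296 = 0, i.e. γ^4 - 930γ^2 + 5929 = 0. So γ is a root of x^4 - 930x^2 + 5929. This polynomial is irreducible over Q: it has no rational root (each ±√271 ± √194 is irrational), and any factorization into two quadratics over Q would force √(52574) ∈ Q (pairing opposite roots) or √271, √194 ∈ Q (other pairings), all impossible. Hence [Q(γ):Q] = 4 = [Q(√271, √194):Q], so Q(γ) = Q(√271, √194).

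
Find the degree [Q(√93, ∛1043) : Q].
[Q(√93, ∛1043) : Q] = 6

Let L = Q(√93, ∛1043). Since Q(√93) ⊂ L and [Q(√93):Q] = 2, the tower law gives 2 | [L:Q]. Likewise Q(∛1043) ⊂ L with [Q(∛1043):Q] = 3 (because 1043 is not a perfect cube), so 3 | [L:Q]. As gcd(2,3) = 1, [L:Q] is divisible by 6. Conversely L is generated over Q by √93 and ∛1043, so [L:Q] ≤ 2·3 = 6. Therefore [Q(√93, ∛1043) : Q] = 6.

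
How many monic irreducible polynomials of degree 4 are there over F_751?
There are 79524141000 monic irreducible polynomials of degree 4 over F_751

Each element of F_{751^4} that lies in no proper subfield is a root of exactly one monic irreducible of degree 4 over F_751, and each such polynomial has 4 distinct roots in F_{751^4}. By Möbius inversion the count is N_751(4) = (1/4) Σ_{d|4} μ(4/d) · 751^d = (1/4)(μ(4)·751^1 + μ(2)·751^2 + μ(1)·751^4) = 318096564000/4 = 79524141000.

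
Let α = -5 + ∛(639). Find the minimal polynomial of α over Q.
m_α(x) = x^3 + 15x^2 + 75x - 514

Set β = α + 5 = ∛(639), so β^3 = 639. Then (α + 5)^3 - 639 = 0, i.e. α is a root of g(x) = (x + 5)^3 - 639 = x^3 + 15x^2 + 75x - 514. Since g(x) = h(x + 5) where h(x) = x^3 - 639, and h is irreducible over Q (because 639 is not a perfect cube, so h has no rational root, and a monic cubic with no rational root is irreducible), g is also irreducible (irreducibility is preserved under the substitution x → x + 5). Hence m_α(x) = x^3 + 15x^2 + 75x - 514.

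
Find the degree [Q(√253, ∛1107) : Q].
[Q(√253, ∛1107) : Q] = 6

Let L = Q(√253, ∛1107). Since Q(√253) ⊂ L and [Q(√253):Q] = 2, the tower law gives 2 | [L:Q]. Likewise Q(∛1107) ⊂ L with [Q(∛1107):Q] = 3 (because 1107 is not a perfect cube), so 3 | [L:Q]. As gcd(2,3) = 1, [L:Q] is divisible by 6. Conversely L is generated over Q by √253 and ∛1107, so [L:Q] ≤ 2·3 = 6. Therefore [Q(√253, ∛1107) : Q] = 6.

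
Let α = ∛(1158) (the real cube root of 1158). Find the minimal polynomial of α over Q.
m_α(x) = x^3 - 1158

α satisfies α^3 = 1158, so x^3 - 1158 annihilates α. By the rational root test, a rational root p/q (in lowest terms) of x^3 - 1158 would satisfy p^3 = 1158 q^3, forcing q = 1 and p^3 = 1158; but 1158 is not a perfect cube, contradiction. A monic cubic over Q with no rational root is irreducible (any nontrivial factorization would include a linear factor). Hence x^3 - 1158 is the minimal polynomial of α, and in particular [Q(α):Q] = 3.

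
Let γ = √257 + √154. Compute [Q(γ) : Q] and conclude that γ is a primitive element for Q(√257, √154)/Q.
[Q(γ) : Q] = 4 (equivalently, Q(γ) = Q(√257, √154))

Obviously Q(γ) ⊆ Q(√257, √154), and [Q(√257, √154):Q] = 4 (since 257, 154 are distinct squarefree integers > 1 with 39578 not a perfect square). To show equality we compute the minimal polynomial of γ. From γ = √257 + √154: γ^2 = 257 + 2√(39578) + 154 = 411 + 2√(39578), so γ^2 - 411 = 2√(39578); squaring, (γ^2 - 411)^2 = 4·39578, i.e. γ^4 - 822γ^2 + 168921 - 158312 = 0, i.e. γ^4 - 822γ^2 + 10609 = 0. So γ is a root of x^4 - 822x^2 + 10609. This polynomial is irreducible over Q: it has no rational root (each ±√257 ± √154 is irrational), and any factorization into two quadratics over Q would force √(39578) ∈ Q (pairing opposite roots) or √257, √154 ∈ Q (other pairings), all impossible. Hence [Q(γ):Q] = 4 = [Q(√257, √154):Q], so Q(γ) = Q(√257, √154).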